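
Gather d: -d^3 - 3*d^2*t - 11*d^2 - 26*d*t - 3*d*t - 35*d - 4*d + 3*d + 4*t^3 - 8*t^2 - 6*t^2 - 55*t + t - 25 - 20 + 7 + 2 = -d^3 + d^2*(-3*t - 11) + d*(-29*t - 36) + 4*t^3 - 14*t^2 - 54*t - 36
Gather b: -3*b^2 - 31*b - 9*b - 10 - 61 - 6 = -3*b^2 - 40*b - 77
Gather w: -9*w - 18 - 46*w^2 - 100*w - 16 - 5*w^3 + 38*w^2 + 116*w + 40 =-5*w^3 - 8*w^2 + 7*w + 6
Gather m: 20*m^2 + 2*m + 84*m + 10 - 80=20*m^2 + 86*m - 70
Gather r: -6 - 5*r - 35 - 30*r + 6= -35*r - 35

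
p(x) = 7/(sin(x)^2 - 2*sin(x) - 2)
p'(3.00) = -2.33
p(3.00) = -3.09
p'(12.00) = 44.47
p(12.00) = -10.96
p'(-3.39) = -1.73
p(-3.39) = -2.88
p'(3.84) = -195.02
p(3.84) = -23.29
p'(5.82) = 22.04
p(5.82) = -7.72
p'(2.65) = -0.88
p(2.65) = -2.57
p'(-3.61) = -0.94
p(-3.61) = -2.59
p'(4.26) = -31.47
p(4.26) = 11.52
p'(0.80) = 0.32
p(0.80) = -2.40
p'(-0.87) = 1250.54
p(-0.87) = 62.03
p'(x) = 7*(-2*sin(x)*cos(x) + 2*cos(x))/(sin(x)^2 - 2*sin(x) - 2)^2 = 14*(1 - sin(x))*cos(x)/(2*sin(x) + cos(x)^2 + 1)^2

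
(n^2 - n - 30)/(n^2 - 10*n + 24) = (n + 5)/(n - 4)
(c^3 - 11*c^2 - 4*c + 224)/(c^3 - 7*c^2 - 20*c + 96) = (c - 7)/(c - 3)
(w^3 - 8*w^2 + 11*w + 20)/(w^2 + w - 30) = (w^2 - 3*w - 4)/(w + 6)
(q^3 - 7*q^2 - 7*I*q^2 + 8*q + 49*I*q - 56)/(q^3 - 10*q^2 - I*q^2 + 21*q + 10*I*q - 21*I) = (q^2 - 7*I*q + 8)/(q^2 - q*(3 + I) + 3*I)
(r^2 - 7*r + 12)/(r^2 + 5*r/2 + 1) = 2*(r^2 - 7*r + 12)/(2*r^2 + 5*r + 2)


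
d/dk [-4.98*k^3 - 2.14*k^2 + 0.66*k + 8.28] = -14.94*k^2 - 4.28*k + 0.66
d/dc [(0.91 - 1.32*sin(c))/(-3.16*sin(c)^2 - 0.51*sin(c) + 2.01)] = (-4.1712*sin(c)^2 + 5.7512*sin(c) - 2.1891)*cos(c)/(9.9856*sin(c)^4 + 3.2232*sin(c)^3 - 12.4431*sin(c)^2 - 2.0502*sin(c) + 4.0401)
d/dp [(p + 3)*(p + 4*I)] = 2*p + 3 + 4*I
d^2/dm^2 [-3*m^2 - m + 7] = -6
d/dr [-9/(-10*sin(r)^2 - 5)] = -18*sin(2*r)/(5*(cos(2*r) - 2)^2)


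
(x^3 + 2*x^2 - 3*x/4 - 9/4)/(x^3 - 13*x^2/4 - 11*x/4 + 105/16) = 4*(2*x^2 + x - 3)/(8*x^2 - 38*x + 35)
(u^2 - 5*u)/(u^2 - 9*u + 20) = u/(u - 4)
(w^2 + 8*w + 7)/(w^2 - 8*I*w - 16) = (w^2 + 8*w + 7)/(w^2 - 8*I*w - 16)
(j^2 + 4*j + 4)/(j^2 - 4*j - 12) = (j + 2)/(j - 6)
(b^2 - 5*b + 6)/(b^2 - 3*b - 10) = (-b^2 + 5*b - 6)/(-b^2 + 3*b + 10)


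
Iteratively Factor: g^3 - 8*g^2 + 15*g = (g - 5)*(g^2 - 3*g) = g*(g - 5)*(g - 3)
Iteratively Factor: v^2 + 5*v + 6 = (v + 3)*(v + 2)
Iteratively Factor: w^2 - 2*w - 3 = (w - 3)*(w + 1)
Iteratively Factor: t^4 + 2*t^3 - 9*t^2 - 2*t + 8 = (t + 4)*(t^3 - 2*t^2 - t + 2) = (t + 1)*(t + 4)*(t^2 - 3*t + 2) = (t - 1)*(t + 1)*(t + 4)*(t - 2)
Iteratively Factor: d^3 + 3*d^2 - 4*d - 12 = (d - 2)*(d^2 + 5*d + 6) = (d - 2)*(d + 2)*(d + 3)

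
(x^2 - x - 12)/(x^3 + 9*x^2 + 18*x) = (x - 4)/(x*(x + 6))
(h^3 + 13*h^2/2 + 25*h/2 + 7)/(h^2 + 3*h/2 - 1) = (2*h^2 + 9*h + 7)/(2*h - 1)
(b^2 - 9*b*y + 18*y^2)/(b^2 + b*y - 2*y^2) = (b^2 - 9*b*y + 18*y^2)/(b^2 + b*y - 2*y^2)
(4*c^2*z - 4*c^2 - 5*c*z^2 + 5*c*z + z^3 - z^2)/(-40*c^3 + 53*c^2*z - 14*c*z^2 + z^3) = (-4*c*z + 4*c + z^2 - z)/(40*c^2 - 13*c*z + z^2)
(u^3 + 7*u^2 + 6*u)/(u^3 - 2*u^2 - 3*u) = (u + 6)/(u - 3)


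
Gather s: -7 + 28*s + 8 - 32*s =1 - 4*s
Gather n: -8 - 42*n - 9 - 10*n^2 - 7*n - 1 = -10*n^2 - 49*n - 18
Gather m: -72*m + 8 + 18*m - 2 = 6 - 54*m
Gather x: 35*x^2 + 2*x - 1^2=35*x^2 + 2*x - 1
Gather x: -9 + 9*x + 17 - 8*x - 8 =x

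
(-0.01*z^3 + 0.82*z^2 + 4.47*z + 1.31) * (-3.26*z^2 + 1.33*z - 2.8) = 0.0326*z^5 - 2.6865*z^4 - 13.4536*z^3 - 0.6215*z^2 - 10.7737*z - 3.668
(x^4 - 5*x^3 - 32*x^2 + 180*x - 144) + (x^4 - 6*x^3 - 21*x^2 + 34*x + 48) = 2*x^4 - 11*x^3 - 53*x^2 + 214*x - 96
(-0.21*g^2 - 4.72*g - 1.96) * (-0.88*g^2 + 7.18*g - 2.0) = 0.1848*g^4 + 2.6458*g^3 - 31.7448*g^2 - 4.6328*g + 3.92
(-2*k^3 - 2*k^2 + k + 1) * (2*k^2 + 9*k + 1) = -4*k^5 - 22*k^4 - 18*k^3 + 9*k^2 + 10*k + 1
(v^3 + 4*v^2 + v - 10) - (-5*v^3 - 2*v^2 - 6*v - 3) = 6*v^3 + 6*v^2 + 7*v - 7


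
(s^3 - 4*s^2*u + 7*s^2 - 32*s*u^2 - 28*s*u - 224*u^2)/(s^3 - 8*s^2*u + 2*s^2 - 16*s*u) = (s^2 + 4*s*u + 7*s + 28*u)/(s*(s + 2))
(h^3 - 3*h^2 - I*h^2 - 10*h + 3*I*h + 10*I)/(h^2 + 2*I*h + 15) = (h^3 - h^2*(3 + I) + h*(-10 + 3*I) + 10*I)/(h^2 + 2*I*h + 15)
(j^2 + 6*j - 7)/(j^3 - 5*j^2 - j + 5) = (j + 7)/(j^2 - 4*j - 5)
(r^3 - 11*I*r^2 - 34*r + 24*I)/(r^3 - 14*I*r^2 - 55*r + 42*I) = (r - 4*I)/(r - 7*I)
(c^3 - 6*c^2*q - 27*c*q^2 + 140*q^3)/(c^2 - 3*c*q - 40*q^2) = (-c^2 + 11*c*q - 28*q^2)/(-c + 8*q)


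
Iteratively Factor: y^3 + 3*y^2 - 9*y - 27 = (y - 3)*(y^2 + 6*y + 9) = (y - 3)*(y + 3)*(y + 3)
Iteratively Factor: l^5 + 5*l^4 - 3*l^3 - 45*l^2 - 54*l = (l + 2)*(l^4 + 3*l^3 - 9*l^2 - 27*l) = (l + 2)*(l + 3)*(l^3 - 9*l) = (l - 3)*(l + 2)*(l + 3)*(l^2 + 3*l) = l*(l - 3)*(l + 2)*(l + 3)*(l + 3)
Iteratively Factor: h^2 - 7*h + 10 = (h - 2)*(h - 5)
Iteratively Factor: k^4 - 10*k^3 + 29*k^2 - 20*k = (k - 5)*(k^3 - 5*k^2 + 4*k) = (k - 5)*(k - 1)*(k^2 - 4*k) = (k - 5)*(k - 4)*(k - 1)*(k)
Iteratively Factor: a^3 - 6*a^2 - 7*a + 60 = (a + 3)*(a^2 - 9*a + 20) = (a - 4)*(a + 3)*(a - 5)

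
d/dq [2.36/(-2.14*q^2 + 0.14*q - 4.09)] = (10.1008*q - 0.3304)/(2.14*q^2 - 0.14*q + 4.09)^2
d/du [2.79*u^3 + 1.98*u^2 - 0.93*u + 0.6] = 8.37*u^2 + 3.96*u - 0.93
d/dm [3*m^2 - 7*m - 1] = 6*m - 7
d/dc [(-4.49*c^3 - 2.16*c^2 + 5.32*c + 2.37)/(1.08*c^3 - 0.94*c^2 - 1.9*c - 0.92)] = (6.5534*c^4 + 5.5708*c^3 + 13.8184*c^2 + 8.43*c - 0.3914)/(1.1664*c^6 - 2.0304*c^5 - 3.2204*c^4 + 1.5848*c^3 + 5.3396*c^2 + 3.496*c + 0.8464)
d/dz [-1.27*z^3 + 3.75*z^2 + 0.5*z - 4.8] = -3.81*z^2 + 7.5*z + 0.5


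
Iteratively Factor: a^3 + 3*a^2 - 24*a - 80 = (a + 4)*(a^2 - a - 20) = (a - 5)*(a + 4)*(a + 4)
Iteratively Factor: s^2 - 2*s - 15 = (s + 3)*(s - 5)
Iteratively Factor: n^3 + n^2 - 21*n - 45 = (n + 3)*(n^2 - 2*n - 15) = (n - 5)*(n + 3)*(n + 3)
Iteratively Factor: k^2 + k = (k)*(k + 1)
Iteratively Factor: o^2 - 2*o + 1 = (o - 1)*(o - 1)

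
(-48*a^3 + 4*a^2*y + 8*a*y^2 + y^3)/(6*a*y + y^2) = -8*a^2/y + 2*a + y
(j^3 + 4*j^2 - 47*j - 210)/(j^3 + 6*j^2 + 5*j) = (j^2 - j - 42)/(j*(j + 1))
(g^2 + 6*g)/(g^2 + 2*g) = (g + 6)/(g + 2)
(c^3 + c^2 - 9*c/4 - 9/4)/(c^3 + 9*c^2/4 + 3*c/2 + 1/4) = (4*c^2 - 9)/(4*c^2 + 5*c + 1)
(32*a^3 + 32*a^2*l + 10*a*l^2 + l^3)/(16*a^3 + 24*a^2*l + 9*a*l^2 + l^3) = (2*a + l)/(a + l)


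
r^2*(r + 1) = r^3 + r^2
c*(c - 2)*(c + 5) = c^3 + 3*c^2 - 10*c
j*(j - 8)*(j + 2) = j^3 - 6*j^2 - 16*j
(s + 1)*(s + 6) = s^2 + 7*s + 6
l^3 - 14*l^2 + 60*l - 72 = (l - 6)^2*(l - 2)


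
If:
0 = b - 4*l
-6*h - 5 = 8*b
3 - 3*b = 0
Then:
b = 1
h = -13/6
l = 1/4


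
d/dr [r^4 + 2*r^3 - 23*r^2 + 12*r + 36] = 4*r^3 + 6*r^2 - 46*r + 12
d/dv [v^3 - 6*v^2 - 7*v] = 3*v^2 - 12*v - 7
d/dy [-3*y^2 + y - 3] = 1 - 6*y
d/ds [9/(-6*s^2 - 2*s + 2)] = 9*(6*s + 1)/(2*(3*s^2 + s - 1)^2)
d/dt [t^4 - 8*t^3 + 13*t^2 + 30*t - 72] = 4*t^3 - 24*t^2 + 26*t + 30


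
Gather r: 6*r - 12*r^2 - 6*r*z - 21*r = -12*r^2 + r*(-6*z - 15)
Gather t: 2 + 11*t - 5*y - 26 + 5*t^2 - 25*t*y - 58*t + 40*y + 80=5*t^2 + t*(-25*y - 47) + 35*y + 56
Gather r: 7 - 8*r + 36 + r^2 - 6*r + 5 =r^2 - 14*r + 48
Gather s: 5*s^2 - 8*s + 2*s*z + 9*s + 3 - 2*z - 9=5*s^2 + s*(2*z + 1) - 2*z - 6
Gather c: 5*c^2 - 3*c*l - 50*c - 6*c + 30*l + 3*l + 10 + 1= 5*c^2 + c*(-3*l - 56) + 33*l + 11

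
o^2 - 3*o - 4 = (o - 4)*(o + 1)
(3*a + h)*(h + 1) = 3*a*h + 3*a + h^2 + h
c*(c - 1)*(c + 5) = c^3 + 4*c^2 - 5*c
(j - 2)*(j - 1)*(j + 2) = j^3 - j^2 - 4*j + 4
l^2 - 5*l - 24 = (l - 8)*(l + 3)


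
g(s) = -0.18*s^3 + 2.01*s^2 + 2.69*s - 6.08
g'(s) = -0.54*s^2 + 4.02*s + 2.69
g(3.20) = 17.21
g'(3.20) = 10.02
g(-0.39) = -6.81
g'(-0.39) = 1.04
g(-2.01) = -1.90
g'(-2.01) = -7.57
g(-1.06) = -6.46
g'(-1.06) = -2.18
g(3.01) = 15.32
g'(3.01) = 9.90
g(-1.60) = -4.50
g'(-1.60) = -5.12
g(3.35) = 18.72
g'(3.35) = 10.10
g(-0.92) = -6.71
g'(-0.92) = -1.47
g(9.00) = 49.72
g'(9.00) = -4.87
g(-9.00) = 263.74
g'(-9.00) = -77.23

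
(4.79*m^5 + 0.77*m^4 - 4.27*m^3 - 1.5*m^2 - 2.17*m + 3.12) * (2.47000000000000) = 11.8313*m^5 + 1.9019*m^4 - 10.5469*m^3 - 3.705*m^2 - 5.3599*m + 7.7064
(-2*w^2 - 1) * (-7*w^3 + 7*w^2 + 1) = 14*w^5 - 14*w^4 + 7*w^3 - 9*w^2 - 1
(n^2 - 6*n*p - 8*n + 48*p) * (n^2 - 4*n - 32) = n^4 - 6*n^3*p - 12*n^3 + 72*n^2*p + 256*n - 1536*p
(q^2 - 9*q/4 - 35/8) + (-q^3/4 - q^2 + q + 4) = -q^3/4 - 5*q/4 - 3/8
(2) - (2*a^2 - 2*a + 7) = -2*a^2 + 2*a - 5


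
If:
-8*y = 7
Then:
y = -7/8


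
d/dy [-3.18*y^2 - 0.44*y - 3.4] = -6.36*y - 0.44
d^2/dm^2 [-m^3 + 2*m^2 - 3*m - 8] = 4 - 6*m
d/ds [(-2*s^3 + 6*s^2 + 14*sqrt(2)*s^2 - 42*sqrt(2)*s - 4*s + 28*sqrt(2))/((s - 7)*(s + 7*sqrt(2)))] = 2*(-s^4 - 14*sqrt(2)*s^3 + 14*s^3 + 79*s^2 + 140*sqrt(2)*s^2 - 1372*s - 322*sqrt(2)*s + 196*sqrt(2) + 1862)/(s^4 - 14*s^3 + 14*sqrt(2)*s^3 - 196*sqrt(2)*s^2 + 147*s^2 - 1372*s + 686*sqrt(2)*s + 4802)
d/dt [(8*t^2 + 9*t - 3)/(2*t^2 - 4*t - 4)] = (-25*t^2 - 26*t - 24)/(2*(t^4 - 4*t^3 + 8*t + 4))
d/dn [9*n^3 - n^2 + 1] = n*(27*n - 2)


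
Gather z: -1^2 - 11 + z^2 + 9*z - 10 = z^2 + 9*z - 22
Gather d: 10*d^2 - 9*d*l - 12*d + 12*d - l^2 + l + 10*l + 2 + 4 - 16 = 10*d^2 - 9*d*l - l^2 + 11*l - 10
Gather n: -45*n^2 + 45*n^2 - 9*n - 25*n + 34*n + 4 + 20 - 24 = 0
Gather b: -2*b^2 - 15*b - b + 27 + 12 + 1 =-2*b^2 - 16*b + 40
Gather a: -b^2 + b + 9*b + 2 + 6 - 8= -b^2 + 10*b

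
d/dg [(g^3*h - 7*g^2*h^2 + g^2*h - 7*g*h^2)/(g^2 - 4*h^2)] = h*(-2*g^2*(g^2 - 7*g*h + g - 7*h) + (g^2 - 4*h^2)*(3*g^2 - 14*g*h + 2*g - 7*h))/(g^2 - 4*h^2)^2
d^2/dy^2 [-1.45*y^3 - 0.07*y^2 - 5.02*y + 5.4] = -8.7*y - 0.14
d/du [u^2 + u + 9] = 2*u + 1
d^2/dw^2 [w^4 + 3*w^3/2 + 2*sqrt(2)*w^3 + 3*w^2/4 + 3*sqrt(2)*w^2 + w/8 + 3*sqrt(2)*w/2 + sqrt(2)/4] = 12*w^2 + 9*w + 12*sqrt(2)*w + 3/2 + 6*sqrt(2)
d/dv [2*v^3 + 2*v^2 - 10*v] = 6*v^2 + 4*v - 10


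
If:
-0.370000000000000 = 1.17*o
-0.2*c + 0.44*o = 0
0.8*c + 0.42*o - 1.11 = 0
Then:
No Solution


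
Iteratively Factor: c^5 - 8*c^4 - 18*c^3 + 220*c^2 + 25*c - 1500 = (c + 4)*(c^4 - 12*c^3 + 30*c^2 + 100*c - 375) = (c - 5)*(c + 4)*(c^3 - 7*c^2 - 5*c + 75) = (c - 5)^2*(c + 4)*(c^2 - 2*c - 15) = (c - 5)^2*(c + 3)*(c + 4)*(c - 5)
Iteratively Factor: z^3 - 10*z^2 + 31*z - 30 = (z - 2)*(z^2 - 8*z + 15) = (z - 3)*(z - 2)*(z - 5)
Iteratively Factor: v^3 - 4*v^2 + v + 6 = (v + 1)*(v^2 - 5*v + 6) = (v - 2)*(v + 1)*(v - 3)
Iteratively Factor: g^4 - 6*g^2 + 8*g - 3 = (g - 1)*(g^3 + g^2 - 5*g + 3) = (g - 1)^2*(g^2 + 2*g - 3) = (g - 1)^3*(g + 3)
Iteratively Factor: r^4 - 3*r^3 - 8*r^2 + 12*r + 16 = (r - 2)*(r^3 - r^2 - 10*r - 8) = (r - 2)*(r + 1)*(r^2 - 2*r - 8) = (r - 4)*(r - 2)*(r + 1)*(r + 2)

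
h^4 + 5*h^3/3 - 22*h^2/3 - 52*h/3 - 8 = (h - 3)*(h + 2/3)*(h + 2)^2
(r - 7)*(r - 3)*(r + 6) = r^3 - 4*r^2 - 39*r + 126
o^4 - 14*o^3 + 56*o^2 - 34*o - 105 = (o - 7)*(o - 5)*(o - 3)*(o + 1)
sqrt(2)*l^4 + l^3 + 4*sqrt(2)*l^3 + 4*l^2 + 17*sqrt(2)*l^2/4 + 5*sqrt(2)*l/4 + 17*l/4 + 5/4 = (l + 1)*(l + 5/2)*(l + sqrt(2)/2)*(sqrt(2)*l + sqrt(2)/2)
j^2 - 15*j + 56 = (j - 8)*(j - 7)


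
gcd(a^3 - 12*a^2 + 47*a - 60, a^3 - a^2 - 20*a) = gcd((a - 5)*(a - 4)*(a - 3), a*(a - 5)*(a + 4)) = a - 5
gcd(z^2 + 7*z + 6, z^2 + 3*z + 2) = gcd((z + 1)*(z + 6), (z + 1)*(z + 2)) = z + 1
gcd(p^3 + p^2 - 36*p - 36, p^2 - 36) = p^2 - 36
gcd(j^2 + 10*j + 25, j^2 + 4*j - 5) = j + 5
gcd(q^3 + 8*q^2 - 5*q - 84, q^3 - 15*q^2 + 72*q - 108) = q - 3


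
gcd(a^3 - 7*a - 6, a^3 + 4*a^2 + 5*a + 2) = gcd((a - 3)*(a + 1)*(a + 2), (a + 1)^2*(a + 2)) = a^2 + 3*a + 2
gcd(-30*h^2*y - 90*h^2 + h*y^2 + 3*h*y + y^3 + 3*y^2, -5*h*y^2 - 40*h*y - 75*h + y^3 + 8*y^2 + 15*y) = -5*h*y - 15*h + y^2 + 3*y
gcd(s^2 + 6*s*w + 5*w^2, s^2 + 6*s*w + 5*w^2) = s^2 + 6*s*w + 5*w^2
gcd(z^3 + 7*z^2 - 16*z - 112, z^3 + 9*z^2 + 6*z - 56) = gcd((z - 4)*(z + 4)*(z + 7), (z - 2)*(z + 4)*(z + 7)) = z^2 + 11*z + 28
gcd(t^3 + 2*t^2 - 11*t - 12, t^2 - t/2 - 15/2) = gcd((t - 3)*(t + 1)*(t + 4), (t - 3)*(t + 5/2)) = t - 3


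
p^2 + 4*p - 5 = (p - 1)*(p + 5)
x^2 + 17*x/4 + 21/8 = (x + 3/4)*(x + 7/2)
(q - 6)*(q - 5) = q^2 - 11*q + 30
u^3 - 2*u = u*(u - sqrt(2))*(u + sqrt(2))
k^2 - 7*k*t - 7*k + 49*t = (k - 7)*(k - 7*t)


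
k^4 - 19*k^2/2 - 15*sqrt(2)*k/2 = k*(k - 5*sqrt(2)/2)*(k + sqrt(2))*(k + 3*sqrt(2)/2)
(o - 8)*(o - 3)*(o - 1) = o^3 - 12*o^2 + 35*o - 24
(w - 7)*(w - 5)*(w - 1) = w^3 - 13*w^2 + 47*w - 35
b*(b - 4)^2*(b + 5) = b^4 - 3*b^3 - 24*b^2 + 80*b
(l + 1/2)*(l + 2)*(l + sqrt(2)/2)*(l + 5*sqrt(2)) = l^4 + 5*l^3/2 + 11*sqrt(2)*l^3/2 + 6*l^2 + 55*sqrt(2)*l^2/4 + 11*sqrt(2)*l/2 + 25*l/2 + 5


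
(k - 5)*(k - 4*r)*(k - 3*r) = k^3 - 7*k^2*r - 5*k^2 + 12*k*r^2 + 35*k*r - 60*r^2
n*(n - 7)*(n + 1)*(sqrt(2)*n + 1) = sqrt(2)*n^4 - 6*sqrt(2)*n^3 + n^3 - 7*sqrt(2)*n^2 - 6*n^2 - 7*n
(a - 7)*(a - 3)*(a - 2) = a^3 - 12*a^2 + 41*a - 42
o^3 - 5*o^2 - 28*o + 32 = (o - 8)*(o - 1)*(o + 4)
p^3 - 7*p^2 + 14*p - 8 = (p - 4)*(p - 2)*(p - 1)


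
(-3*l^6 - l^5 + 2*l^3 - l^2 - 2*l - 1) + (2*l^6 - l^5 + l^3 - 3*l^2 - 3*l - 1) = -l^6 - 2*l^5 + 3*l^3 - 4*l^2 - 5*l - 2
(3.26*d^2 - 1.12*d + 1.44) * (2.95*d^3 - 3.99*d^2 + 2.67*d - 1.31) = 9.617*d^5 - 16.3114*d^4 + 17.421*d^3 - 13.0066*d^2 + 5.312*d - 1.8864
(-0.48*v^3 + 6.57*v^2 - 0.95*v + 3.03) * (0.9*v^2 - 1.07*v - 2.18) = -0.432*v^5 + 6.4266*v^4 - 6.8385*v^3 - 10.5791*v^2 - 1.1711*v - 6.6054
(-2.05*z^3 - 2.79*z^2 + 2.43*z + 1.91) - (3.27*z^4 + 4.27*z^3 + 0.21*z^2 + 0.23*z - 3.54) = -3.27*z^4 - 6.32*z^3 - 3.0*z^2 + 2.2*z + 5.45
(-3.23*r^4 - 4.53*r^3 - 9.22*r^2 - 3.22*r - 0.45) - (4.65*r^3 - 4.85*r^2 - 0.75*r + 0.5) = -3.23*r^4 - 9.18*r^3 - 4.37*r^2 - 2.47*r - 0.95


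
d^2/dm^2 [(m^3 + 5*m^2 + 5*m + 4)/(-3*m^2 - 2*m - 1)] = 2*(-16*m^3 - 69*m^2 - 30*m + 1)/(27*m^6 + 54*m^5 + 63*m^4 + 44*m^3 + 21*m^2 + 6*m + 1)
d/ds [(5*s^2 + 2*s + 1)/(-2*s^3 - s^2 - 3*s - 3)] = (10*s^4 + 8*s^3 - 7*s^2 - 28*s - 3)/(4*s^6 + 4*s^5 + 13*s^4 + 18*s^3 + 15*s^2 + 18*s + 9)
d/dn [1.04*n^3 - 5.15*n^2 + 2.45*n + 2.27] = 3.12*n^2 - 10.3*n + 2.45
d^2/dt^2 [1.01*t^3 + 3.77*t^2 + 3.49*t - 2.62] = 6.06*t + 7.54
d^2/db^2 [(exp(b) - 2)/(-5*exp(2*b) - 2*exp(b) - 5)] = (-25*exp(4*b) + 210*exp(3*b) + 210*exp(2*b) - 182*exp(b) - 45)*exp(b)/(125*exp(6*b) + 150*exp(5*b) + 435*exp(4*b) + 308*exp(3*b) + 435*exp(2*b) + 150*exp(b) + 125)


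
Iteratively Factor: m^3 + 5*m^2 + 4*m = (m)*(m^2 + 5*m + 4) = m*(m + 1)*(m + 4)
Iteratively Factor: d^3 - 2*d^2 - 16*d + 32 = (d + 4)*(d^2 - 6*d + 8) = (d - 4)*(d + 4)*(d - 2)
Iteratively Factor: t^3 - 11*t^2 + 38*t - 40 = (t - 4)*(t^2 - 7*t + 10) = (t - 4)*(t - 2)*(t - 5)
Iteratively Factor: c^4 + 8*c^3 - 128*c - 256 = (c + 4)*(c^3 + 4*c^2 - 16*c - 64) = (c - 4)*(c + 4)*(c^2 + 8*c + 16) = (c - 4)*(c + 4)^2*(c + 4)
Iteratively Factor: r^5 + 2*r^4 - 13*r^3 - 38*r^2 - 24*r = (r + 3)*(r^4 - r^3 - 10*r^2 - 8*r) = (r + 2)*(r + 3)*(r^3 - 3*r^2 - 4*r) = r*(r + 2)*(r + 3)*(r^2 - 3*r - 4) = r*(r - 4)*(r + 2)*(r + 3)*(r + 1)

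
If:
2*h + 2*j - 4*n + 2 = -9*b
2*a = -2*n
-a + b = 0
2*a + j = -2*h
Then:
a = -n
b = -n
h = 1 - 9*n/2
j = 11*n - 2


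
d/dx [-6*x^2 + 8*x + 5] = 8 - 12*x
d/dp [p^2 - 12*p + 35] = 2*p - 12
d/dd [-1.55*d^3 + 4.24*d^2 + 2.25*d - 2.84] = -4.65*d^2 + 8.48*d + 2.25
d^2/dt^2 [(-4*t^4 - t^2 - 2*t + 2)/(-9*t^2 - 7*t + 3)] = 2*(324*t^6 + 756*t^5 + 264*t^4 - 573*t^3 - 189*t^2 - 216*t - 101)/(729*t^6 + 1701*t^5 + 594*t^4 - 791*t^3 - 198*t^2 + 189*t - 27)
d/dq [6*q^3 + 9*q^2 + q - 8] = 18*q^2 + 18*q + 1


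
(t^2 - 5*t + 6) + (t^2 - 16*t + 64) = 2*t^2 - 21*t + 70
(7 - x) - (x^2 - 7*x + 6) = -x^2 + 6*x + 1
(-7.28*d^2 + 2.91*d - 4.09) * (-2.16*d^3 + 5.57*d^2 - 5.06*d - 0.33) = 15.7248*d^5 - 46.8352*d^4 + 61.8799*d^3 - 35.1035*d^2 + 19.7351*d + 1.3497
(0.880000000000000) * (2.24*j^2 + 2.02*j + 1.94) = 1.9712*j^2 + 1.7776*j + 1.7072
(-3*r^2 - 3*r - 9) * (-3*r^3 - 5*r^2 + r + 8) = 9*r^5 + 24*r^4 + 39*r^3 + 18*r^2 - 33*r - 72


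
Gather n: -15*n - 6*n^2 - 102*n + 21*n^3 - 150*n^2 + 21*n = 21*n^3 - 156*n^2 - 96*n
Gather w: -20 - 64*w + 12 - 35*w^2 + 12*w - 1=-35*w^2 - 52*w - 9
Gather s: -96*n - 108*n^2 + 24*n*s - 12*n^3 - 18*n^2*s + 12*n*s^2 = -12*n^3 - 108*n^2 + 12*n*s^2 - 96*n + s*(-18*n^2 + 24*n)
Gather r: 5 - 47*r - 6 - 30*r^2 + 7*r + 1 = -30*r^2 - 40*r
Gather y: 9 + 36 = 45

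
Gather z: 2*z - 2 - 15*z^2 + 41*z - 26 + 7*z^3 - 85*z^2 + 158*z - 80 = 7*z^3 - 100*z^2 + 201*z - 108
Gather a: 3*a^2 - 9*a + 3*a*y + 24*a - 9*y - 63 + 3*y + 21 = 3*a^2 + a*(3*y + 15) - 6*y - 42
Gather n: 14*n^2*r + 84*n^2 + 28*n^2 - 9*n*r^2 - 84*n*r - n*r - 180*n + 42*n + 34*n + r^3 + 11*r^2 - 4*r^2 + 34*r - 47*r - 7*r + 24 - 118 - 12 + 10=n^2*(14*r + 112) + n*(-9*r^2 - 85*r - 104) + r^3 + 7*r^2 - 20*r - 96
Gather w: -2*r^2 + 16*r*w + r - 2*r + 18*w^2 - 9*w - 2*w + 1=-2*r^2 - r + 18*w^2 + w*(16*r - 11) + 1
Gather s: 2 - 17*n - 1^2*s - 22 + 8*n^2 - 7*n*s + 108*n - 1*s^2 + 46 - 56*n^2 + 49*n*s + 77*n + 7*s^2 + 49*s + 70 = -48*n^2 + 168*n + 6*s^2 + s*(42*n + 48) + 96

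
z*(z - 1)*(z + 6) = z^3 + 5*z^2 - 6*z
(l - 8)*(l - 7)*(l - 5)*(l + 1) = l^4 - 19*l^3 + 111*l^2 - 149*l - 280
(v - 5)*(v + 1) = v^2 - 4*v - 5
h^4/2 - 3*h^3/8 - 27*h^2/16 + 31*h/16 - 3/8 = (h/2 + 1)*(h - 3/2)*(h - 1)*(h - 1/4)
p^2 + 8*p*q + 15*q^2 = (p + 3*q)*(p + 5*q)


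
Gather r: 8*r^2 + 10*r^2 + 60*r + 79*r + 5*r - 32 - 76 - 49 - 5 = 18*r^2 + 144*r - 162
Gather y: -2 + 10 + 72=80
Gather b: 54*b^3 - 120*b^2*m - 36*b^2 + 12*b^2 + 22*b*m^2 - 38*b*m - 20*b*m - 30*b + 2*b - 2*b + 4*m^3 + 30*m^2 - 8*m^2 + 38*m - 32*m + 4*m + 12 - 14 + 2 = 54*b^3 + b^2*(-120*m - 24) + b*(22*m^2 - 58*m - 30) + 4*m^3 + 22*m^2 + 10*m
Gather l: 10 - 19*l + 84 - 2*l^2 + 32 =-2*l^2 - 19*l + 126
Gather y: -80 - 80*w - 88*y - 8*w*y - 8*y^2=-80*w - 8*y^2 + y*(-8*w - 88) - 80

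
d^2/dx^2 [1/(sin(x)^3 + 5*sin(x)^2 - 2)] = (-9*sin(x)^6 - 55*sin(x)^5 - 88*sin(x)^4 + 62*sin(x)^3 + 110*sin(x)^2 + 12*sin(x) + 20)/(sin(x)^3 + 5*sin(x)^2 - 2)^3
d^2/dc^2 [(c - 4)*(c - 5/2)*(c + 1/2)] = 6*c - 12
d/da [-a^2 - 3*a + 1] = -2*a - 3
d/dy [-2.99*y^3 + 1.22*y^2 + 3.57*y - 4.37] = -8.97*y^2 + 2.44*y + 3.57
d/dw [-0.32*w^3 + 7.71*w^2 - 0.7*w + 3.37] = -0.96*w^2 + 15.42*w - 0.7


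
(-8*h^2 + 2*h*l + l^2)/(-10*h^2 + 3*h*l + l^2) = (4*h + l)/(5*h + l)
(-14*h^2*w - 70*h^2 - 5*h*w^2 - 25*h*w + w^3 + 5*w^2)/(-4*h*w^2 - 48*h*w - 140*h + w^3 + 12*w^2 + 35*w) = (-14*h^2 - 5*h*w + w^2)/(-4*h*w - 28*h + w^2 + 7*w)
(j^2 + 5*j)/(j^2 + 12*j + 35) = j/(j + 7)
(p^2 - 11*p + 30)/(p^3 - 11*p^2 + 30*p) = 1/p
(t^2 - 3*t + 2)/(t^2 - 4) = (t - 1)/(t + 2)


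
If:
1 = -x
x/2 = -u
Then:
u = 1/2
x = -1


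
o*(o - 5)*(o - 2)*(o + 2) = o^4 - 5*o^3 - 4*o^2 + 20*o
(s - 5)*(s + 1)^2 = s^3 - 3*s^2 - 9*s - 5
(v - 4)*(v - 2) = v^2 - 6*v + 8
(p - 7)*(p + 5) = p^2 - 2*p - 35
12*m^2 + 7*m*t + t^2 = (3*m + t)*(4*m + t)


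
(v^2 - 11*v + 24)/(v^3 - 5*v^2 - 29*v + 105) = (v - 8)/(v^2 - 2*v - 35)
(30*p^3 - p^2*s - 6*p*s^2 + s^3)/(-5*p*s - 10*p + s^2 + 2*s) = (-6*p^2 - p*s + s^2)/(s + 2)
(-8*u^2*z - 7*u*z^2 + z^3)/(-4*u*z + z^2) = (8*u^2 + 7*u*z - z^2)/(4*u - z)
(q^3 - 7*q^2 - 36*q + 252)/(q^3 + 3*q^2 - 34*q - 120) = (q^2 - q - 42)/(q^2 + 9*q + 20)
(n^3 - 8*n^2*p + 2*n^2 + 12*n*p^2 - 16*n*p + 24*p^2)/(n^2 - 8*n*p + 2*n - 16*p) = (-n^2 + 8*n*p - 12*p^2)/(-n + 8*p)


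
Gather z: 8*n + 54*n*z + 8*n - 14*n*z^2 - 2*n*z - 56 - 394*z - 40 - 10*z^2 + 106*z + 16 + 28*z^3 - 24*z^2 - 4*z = 16*n + 28*z^3 + z^2*(-14*n - 34) + z*(52*n - 292) - 80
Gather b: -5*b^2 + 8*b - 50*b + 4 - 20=-5*b^2 - 42*b - 16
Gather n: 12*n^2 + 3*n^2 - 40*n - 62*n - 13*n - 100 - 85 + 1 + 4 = 15*n^2 - 115*n - 180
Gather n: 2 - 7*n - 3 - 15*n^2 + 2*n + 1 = -15*n^2 - 5*n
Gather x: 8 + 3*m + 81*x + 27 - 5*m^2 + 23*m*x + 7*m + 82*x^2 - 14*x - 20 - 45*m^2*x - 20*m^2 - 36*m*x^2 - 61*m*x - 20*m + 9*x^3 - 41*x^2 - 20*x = -25*m^2 - 10*m + 9*x^3 + x^2*(41 - 36*m) + x*(-45*m^2 - 38*m + 47) + 15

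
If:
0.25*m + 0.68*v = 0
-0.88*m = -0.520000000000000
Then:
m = 0.59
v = -0.22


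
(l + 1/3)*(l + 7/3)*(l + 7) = l^3 + 29*l^2/3 + 175*l/9 + 49/9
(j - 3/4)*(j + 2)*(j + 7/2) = j^3 + 19*j^2/4 + 23*j/8 - 21/4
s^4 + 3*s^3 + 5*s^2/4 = s^2*(s + 1/2)*(s + 5/2)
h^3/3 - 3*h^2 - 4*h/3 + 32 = (h/3 + 1)*(h - 8)*(h - 4)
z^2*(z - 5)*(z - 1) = z^4 - 6*z^3 + 5*z^2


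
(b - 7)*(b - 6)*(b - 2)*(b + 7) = b^4 - 8*b^3 - 37*b^2 + 392*b - 588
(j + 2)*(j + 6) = j^2 + 8*j + 12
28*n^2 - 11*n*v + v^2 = (-7*n + v)*(-4*n + v)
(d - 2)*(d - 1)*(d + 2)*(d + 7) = d^4 + 6*d^3 - 11*d^2 - 24*d + 28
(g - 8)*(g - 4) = g^2 - 12*g + 32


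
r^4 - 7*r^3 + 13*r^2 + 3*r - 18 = (r - 3)^2*(r - 2)*(r + 1)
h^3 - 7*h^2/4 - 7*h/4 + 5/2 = (h - 2)*(h - 1)*(h + 5/4)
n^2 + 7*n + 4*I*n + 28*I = (n + 7)*(n + 4*I)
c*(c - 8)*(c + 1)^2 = c^4 - 6*c^3 - 15*c^2 - 8*c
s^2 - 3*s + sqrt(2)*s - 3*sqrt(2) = (s - 3)*(s + sqrt(2))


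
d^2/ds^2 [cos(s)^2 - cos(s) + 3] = cos(s) - 2*cos(2*s)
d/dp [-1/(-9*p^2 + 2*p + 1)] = 2*(1 - 9*p)/(-9*p^2 + 2*p + 1)^2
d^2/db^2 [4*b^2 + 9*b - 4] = 8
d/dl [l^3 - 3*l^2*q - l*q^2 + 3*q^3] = 3*l^2 - 6*l*q - q^2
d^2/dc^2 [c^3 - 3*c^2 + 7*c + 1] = 6*c - 6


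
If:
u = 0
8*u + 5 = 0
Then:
No Solution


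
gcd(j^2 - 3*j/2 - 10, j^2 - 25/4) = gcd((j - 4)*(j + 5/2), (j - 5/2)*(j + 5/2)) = j + 5/2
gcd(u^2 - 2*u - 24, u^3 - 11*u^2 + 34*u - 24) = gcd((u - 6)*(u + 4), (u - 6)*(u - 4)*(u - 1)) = u - 6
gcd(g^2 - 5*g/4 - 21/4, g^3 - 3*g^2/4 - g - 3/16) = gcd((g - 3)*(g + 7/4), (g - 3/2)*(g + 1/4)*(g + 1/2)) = 1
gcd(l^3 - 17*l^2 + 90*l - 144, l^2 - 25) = 1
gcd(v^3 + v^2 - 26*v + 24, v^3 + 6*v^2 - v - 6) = v^2 + 5*v - 6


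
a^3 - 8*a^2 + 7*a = a*(a - 7)*(a - 1)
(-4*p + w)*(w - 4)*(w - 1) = -4*p*w^2 + 20*p*w - 16*p + w^3 - 5*w^2 + 4*w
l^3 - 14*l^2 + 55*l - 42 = (l - 7)*(l - 6)*(l - 1)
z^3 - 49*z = z*(z - 7)*(z + 7)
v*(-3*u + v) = -3*u*v + v^2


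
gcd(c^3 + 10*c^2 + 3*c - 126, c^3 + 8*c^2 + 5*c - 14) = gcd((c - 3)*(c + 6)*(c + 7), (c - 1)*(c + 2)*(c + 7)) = c + 7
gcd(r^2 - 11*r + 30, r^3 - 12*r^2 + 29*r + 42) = r - 6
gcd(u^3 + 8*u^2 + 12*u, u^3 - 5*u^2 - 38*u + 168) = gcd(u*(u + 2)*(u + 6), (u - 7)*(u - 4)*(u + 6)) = u + 6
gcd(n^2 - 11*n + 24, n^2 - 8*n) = n - 8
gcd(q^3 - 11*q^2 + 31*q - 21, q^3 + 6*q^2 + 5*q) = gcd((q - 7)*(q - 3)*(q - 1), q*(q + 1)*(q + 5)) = 1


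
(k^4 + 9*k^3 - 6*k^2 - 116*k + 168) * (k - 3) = k^5 + 6*k^4 - 33*k^3 - 98*k^2 + 516*k - 504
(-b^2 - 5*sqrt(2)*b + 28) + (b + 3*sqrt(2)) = -b^2 - 5*sqrt(2)*b + b + 3*sqrt(2) + 28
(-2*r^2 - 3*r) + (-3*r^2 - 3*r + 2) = -5*r^2 - 6*r + 2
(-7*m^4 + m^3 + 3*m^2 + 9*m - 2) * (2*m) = -14*m^5 + 2*m^4 + 6*m^3 + 18*m^2 - 4*m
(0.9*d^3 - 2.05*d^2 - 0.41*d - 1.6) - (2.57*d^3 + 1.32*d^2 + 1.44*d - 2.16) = -1.67*d^3 - 3.37*d^2 - 1.85*d + 0.56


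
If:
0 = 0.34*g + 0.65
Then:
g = -1.91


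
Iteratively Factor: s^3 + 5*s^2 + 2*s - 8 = (s + 4)*(s^2 + s - 2) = (s - 1)*(s + 4)*(s + 2)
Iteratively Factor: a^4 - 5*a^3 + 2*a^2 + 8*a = (a + 1)*(a^3 - 6*a^2 + 8*a) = a*(a + 1)*(a^2 - 6*a + 8) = a*(a - 4)*(a + 1)*(a - 2)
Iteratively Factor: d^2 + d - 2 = (d + 2)*(d - 1)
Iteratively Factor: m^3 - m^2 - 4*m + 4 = (m + 2)*(m^2 - 3*m + 2) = (m - 2)*(m + 2)*(m - 1)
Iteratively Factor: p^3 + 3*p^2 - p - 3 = (p + 1)*(p^2 + 2*p - 3) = (p - 1)*(p + 1)*(p + 3)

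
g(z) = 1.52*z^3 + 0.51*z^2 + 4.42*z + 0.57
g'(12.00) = 673.30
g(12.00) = 2753.61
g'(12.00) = 673.30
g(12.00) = 2753.61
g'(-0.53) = 5.16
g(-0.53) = -1.86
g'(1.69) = 19.17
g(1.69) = 16.83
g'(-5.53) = 138.23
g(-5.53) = -265.33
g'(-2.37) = 27.62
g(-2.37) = -27.28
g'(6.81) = 222.84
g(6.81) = 534.37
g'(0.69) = 7.29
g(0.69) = 4.36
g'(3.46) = 62.54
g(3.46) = 84.93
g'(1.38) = 14.51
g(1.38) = 11.64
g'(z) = 4.56*z^2 + 1.02*z + 4.42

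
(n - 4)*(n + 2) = n^2 - 2*n - 8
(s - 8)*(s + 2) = s^2 - 6*s - 16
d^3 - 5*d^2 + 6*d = d*(d - 3)*(d - 2)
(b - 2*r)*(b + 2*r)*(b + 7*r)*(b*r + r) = b^4*r + 7*b^3*r^2 + b^3*r - 4*b^2*r^3 + 7*b^2*r^2 - 28*b*r^4 - 4*b*r^3 - 28*r^4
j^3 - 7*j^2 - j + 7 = (j - 7)*(j - 1)*(j + 1)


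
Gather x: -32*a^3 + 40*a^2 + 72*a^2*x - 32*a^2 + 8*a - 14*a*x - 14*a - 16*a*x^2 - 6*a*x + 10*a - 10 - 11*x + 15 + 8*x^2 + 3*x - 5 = -32*a^3 + 8*a^2 + 4*a + x^2*(8 - 16*a) + x*(72*a^2 - 20*a - 8)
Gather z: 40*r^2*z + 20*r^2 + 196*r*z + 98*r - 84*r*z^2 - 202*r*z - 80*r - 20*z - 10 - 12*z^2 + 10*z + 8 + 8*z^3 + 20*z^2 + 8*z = 20*r^2 + 18*r + 8*z^3 + z^2*(8 - 84*r) + z*(40*r^2 - 6*r - 2) - 2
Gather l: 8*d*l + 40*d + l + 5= 40*d + l*(8*d + 1) + 5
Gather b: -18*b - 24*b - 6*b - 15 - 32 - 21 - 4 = -48*b - 72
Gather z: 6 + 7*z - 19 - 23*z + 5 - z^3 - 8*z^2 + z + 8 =-z^3 - 8*z^2 - 15*z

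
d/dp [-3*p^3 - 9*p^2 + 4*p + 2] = -9*p^2 - 18*p + 4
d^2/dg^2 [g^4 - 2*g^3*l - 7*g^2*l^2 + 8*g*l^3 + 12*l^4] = 12*g^2 - 12*g*l - 14*l^2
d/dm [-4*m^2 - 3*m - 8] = -8*m - 3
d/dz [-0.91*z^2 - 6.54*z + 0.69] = -1.82*z - 6.54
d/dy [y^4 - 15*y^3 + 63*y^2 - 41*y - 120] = 4*y^3 - 45*y^2 + 126*y - 41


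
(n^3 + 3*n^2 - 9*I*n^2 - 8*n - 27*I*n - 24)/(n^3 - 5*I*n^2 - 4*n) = (n^2 + n*(3 - 8*I) - 24*I)/(n*(n - 4*I))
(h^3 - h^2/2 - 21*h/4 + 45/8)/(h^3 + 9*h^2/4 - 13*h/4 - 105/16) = 2*(4*h^2 - 12*h + 9)/(8*h^2 - 2*h - 21)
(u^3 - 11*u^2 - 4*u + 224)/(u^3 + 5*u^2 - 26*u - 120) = (u^2 - 15*u + 56)/(u^2 + u - 30)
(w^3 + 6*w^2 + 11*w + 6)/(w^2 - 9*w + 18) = (w^3 + 6*w^2 + 11*w + 6)/(w^2 - 9*w + 18)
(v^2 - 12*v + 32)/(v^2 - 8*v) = (v - 4)/v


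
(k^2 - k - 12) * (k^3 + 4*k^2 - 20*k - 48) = k^5 + 3*k^4 - 36*k^3 - 76*k^2 + 288*k + 576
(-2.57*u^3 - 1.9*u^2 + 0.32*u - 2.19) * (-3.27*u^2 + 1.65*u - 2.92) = 8.4039*u^5 + 1.9725*u^4 + 3.323*u^3 + 13.2373*u^2 - 4.5479*u + 6.3948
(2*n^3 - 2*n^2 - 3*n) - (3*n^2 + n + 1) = 2*n^3 - 5*n^2 - 4*n - 1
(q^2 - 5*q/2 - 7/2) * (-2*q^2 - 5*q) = -2*q^4 + 39*q^2/2 + 35*q/2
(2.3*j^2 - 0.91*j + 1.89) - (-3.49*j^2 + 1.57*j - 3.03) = 5.79*j^2 - 2.48*j + 4.92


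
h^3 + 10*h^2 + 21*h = h*(h + 3)*(h + 7)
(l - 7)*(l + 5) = l^2 - 2*l - 35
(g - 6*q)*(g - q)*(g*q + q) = g^3*q - 7*g^2*q^2 + g^2*q + 6*g*q^3 - 7*g*q^2 + 6*q^3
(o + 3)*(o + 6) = o^2 + 9*o + 18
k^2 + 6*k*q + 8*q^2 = (k + 2*q)*(k + 4*q)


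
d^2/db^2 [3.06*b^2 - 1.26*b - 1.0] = 6.12000000000000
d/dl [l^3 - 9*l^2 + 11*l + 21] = 3*l^2 - 18*l + 11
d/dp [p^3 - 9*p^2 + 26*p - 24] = 3*p^2 - 18*p + 26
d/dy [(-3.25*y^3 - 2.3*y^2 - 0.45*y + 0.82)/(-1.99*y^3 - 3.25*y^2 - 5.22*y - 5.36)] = (5.9855*y^4 + 32.139*y^3 + 67.6989*y^2 + 29.986*y + 6.6924)/(3.9601*y^6 + 12.935*y^5 + 31.3381*y^4 + 55.2628*y^3 + 62.0884*y^2 + 55.9584*y + 28.7296)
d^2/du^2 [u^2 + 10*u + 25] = 2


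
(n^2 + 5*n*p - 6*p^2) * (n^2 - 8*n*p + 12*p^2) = n^4 - 3*n^3*p - 34*n^2*p^2 + 108*n*p^3 - 72*p^4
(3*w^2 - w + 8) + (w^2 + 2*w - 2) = 4*w^2 + w + 6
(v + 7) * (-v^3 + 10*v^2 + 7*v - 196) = -v^4 + 3*v^3 + 77*v^2 - 147*v - 1372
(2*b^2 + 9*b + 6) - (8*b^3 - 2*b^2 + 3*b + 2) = -8*b^3 + 4*b^2 + 6*b + 4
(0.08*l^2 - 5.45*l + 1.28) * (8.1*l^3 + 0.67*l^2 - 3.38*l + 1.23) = 0.648*l^5 - 44.0914*l^4 + 6.4461*l^3 + 19.377*l^2 - 11.0299*l + 1.5744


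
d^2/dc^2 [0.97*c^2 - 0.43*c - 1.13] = 1.94000000000000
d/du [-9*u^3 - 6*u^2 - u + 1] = -27*u^2 - 12*u - 1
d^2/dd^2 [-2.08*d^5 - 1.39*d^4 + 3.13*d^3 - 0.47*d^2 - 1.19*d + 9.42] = -41.6*d^3 - 16.68*d^2 + 18.78*d - 0.94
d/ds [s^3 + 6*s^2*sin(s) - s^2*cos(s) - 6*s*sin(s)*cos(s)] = s^2*sin(s) + 6*s^2*cos(s) + 3*s^2 + 12*s*sin(s) - 2*s*cos(s) - 6*s*cos(2*s) - 3*sin(2*s)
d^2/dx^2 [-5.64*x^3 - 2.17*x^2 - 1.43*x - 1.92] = -33.84*x - 4.34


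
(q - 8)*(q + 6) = q^2 - 2*q - 48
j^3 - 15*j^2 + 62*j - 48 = (j - 8)*(j - 6)*(j - 1)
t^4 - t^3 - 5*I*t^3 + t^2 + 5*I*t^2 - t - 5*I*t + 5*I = (t - 1)*(t - 5*I)*(t - I)*(t + I)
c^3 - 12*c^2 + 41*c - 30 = (c - 6)*(c - 5)*(c - 1)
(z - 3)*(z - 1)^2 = z^3 - 5*z^2 + 7*z - 3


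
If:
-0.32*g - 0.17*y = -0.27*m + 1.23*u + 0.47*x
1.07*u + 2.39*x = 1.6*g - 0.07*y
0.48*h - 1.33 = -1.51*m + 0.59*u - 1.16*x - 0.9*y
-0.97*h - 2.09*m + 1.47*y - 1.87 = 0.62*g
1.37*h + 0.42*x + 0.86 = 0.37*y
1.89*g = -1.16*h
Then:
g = 0.25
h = -0.41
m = 0.00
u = -0.33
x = 0.28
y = 1.11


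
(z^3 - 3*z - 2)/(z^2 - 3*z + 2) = (z^2 + 2*z + 1)/(z - 1)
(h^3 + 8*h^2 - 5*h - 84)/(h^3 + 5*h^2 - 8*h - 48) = (h + 7)/(h + 4)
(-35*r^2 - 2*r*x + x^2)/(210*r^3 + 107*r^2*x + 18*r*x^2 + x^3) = (-7*r + x)/(42*r^2 + 13*r*x + x^2)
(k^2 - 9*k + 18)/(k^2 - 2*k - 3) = (k - 6)/(k + 1)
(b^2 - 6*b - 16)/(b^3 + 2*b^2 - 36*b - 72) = (b - 8)/(b^2 - 36)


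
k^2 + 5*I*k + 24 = (k - 3*I)*(k + 8*I)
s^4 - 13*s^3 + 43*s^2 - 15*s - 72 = (s - 8)*(s - 3)^2*(s + 1)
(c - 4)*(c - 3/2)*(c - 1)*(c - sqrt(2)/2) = c^4 - 13*c^3/2 - sqrt(2)*c^3/2 + 13*sqrt(2)*c^2/4 + 23*c^2/2 - 23*sqrt(2)*c/4 - 6*c + 3*sqrt(2)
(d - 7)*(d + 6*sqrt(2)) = d^2 - 7*d + 6*sqrt(2)*d - 42*sqrt(2)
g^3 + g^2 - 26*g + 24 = (g - 4)*(g - 1)*(g + 6)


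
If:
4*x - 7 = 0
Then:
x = 7/4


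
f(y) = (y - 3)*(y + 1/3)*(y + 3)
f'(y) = (y - 3)*(y + 1/3) + (y - 3)*(y + 3) + (y + 1/3)*(y + 3) = 3*y^2 + 2*y/3 - 9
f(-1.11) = 6.03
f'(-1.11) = -6.04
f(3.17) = 3.67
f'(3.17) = 23.26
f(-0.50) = 1.46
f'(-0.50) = -8.58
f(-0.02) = -2.82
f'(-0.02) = -9.01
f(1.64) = -12.45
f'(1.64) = 0.16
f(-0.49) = 1.37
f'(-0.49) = -8.61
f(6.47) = 223.56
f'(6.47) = 120.90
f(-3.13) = -2.23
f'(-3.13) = 18.30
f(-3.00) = 0.00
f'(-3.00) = 16.00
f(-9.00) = -624.00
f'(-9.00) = 228.00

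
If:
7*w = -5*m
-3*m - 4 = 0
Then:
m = -4/3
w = 20/21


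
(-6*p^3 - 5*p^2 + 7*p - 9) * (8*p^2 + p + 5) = -48*p^5 - 46*p^4 + 21*p^3 - 90*p^2 + 26*p - 45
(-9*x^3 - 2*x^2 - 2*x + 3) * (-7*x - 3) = 63*x^4 + 41*x^3 + 20*x^2 - 15*x - 9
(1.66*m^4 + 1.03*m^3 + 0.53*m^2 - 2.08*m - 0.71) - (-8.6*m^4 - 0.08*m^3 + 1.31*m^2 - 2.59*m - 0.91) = 10.26*m^4 + 1.11*m^3 - 0.78*m^2 + 0.51*m + 0.2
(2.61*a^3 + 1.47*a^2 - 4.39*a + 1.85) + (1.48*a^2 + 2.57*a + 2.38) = 2.61*a^3 + 2.95*a^2 - 1.82*a + 4.23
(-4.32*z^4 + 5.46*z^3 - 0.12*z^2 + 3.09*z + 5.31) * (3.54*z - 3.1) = -15.2928*z^5 + 32.7204*z^4 - 17.3508*z^3 + 11.3106*z^2 + 9.2184*z - 16.461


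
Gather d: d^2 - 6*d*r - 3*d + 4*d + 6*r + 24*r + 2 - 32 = d^2 + d*(1 - 6*r) + 30*r - 30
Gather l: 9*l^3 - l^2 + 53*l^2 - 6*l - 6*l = 9*l^3 + 52*l^2 - 12*l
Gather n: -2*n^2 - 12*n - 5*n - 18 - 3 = -2*n^2 - 17*n - 21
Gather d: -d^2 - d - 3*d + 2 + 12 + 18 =-d^2 - 4*d + 32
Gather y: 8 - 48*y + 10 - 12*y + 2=20 - 60*y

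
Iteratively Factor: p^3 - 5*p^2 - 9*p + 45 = (p - 3)*(p^2 - 2*p - 15) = (p - 3)*(p + 3)*(p - 5)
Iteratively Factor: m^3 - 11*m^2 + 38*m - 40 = (m - 4)*(m^2 - 7*m + 10) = (m - 5)*(m - 4)*(m - 2)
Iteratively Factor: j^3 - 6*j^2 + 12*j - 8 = (j - 2)*(j^2 - 4*j + 4) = (j - 2)^2*(j - 2)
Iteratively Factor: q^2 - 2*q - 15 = (q - 5)*(q + 3)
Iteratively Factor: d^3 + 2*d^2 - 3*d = (d)*(d^2 + 2*d - 3) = d*(d - 1)*(d + 3)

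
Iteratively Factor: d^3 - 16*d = (d)*(d^2 - 16) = d*(d - 4)*(d + 4)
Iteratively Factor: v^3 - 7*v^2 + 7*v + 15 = (v - 5)*(v^2 - 2*v - 3) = (v - 5)*(v + 1)*(v - 3)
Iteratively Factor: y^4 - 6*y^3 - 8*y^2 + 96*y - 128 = (y - 4)*(y^3 - 2*y^2 - 16*y + 32) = (y - 4)*(y + 4)*(y^2 - 6*y + 8) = (y - 4)*(y - 2)*(y + 4)*(y - 4)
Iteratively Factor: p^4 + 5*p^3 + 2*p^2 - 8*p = (p + 4)*(p^3 + p^2 - 2*p) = p*(p + 4)*(p^2 + p - 2) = p*(p - 1)*(p + 4)*(p + 2)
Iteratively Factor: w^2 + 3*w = (w)*(w + 3)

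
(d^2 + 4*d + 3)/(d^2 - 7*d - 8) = (d + 3)/(d - 8)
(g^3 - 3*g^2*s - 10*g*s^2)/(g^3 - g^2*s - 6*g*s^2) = (-g + 5*s)/(-g + 3*s)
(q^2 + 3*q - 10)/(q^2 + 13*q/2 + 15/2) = 2*(q - 2)/(2*q + 3)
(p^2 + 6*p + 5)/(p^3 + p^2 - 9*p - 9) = (p + 5)/(p^2 - 9)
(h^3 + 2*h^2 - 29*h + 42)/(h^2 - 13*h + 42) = (h^3 + 2*h^2 - 29*h + 42)/(h^2 - 13*h + 42)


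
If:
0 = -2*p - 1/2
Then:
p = -1/4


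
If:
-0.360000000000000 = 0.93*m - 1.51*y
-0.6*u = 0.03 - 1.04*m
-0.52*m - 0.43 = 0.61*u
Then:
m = -0.25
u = -0.49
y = 0.08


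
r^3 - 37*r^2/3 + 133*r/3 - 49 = (r - 7)*(r - 3)*(r - 7/3)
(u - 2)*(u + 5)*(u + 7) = u^3 + 10*u^2 + 11*u - 70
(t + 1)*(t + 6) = t^2 + 7*t + 6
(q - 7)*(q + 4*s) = q^2 + 4*q*s - 7*q - 28*s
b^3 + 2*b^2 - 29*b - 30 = (b - 5)*(b + 1)*(b + 6)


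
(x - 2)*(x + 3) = x^2 + x - 6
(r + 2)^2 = r^2 + 4*r + 4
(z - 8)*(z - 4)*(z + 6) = z^3 - 6*z^2 - 40*z + 192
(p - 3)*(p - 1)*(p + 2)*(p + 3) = p^4 + p^3 - 11*p^2 - 9*p + 18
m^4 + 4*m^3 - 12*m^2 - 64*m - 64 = (m - 4)*(m + 2)^2*(m + 4)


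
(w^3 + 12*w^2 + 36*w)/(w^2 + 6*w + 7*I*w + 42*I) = w*(w + 6)/(w + 7*I)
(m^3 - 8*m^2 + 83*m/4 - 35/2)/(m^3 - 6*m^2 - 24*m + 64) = (m^2 - 6*m + 35/4)/(m^2 - 4*m - 32)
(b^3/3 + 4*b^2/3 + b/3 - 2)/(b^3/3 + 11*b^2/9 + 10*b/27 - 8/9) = 9*(b^2 + b - 2)/(9*b^2 + 6*b - 8)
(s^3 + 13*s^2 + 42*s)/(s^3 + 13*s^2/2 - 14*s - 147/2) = 2*s*(s + 6)/(2*s^2 - s - 21)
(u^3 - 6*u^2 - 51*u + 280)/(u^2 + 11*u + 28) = (u^2 - 13*u + 40)/(u + 4)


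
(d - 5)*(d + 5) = d^2 - 25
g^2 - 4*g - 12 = (g - 6)*(g + 2)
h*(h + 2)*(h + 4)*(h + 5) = h^4 + 11*h^3 + 38*h^2 + 40*h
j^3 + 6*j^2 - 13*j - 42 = (j - 3)*(j + 2)*(j + 7)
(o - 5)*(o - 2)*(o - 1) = o^3 - 8*o^2 + 17*o - 10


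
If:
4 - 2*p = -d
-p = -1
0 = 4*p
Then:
No Solution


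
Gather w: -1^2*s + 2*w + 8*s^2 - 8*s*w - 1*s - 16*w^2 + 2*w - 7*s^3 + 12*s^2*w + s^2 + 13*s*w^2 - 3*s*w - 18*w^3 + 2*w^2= -7*s^3 + 9*s^2 - 2*s - 18*w^3 + w^2*(13*s - 14) + w*(12*s^2 - 11*s + 4)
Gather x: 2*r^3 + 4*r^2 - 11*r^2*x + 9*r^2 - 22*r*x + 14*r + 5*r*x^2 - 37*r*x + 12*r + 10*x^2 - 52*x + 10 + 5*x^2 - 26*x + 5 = 2*r^3 + 13*r^2 + 26*r + x^2*(5*r + 15) + x*(-11*r^2 - 59*r - 78) + 15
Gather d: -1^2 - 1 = -2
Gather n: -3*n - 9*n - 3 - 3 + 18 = 12 - 12*n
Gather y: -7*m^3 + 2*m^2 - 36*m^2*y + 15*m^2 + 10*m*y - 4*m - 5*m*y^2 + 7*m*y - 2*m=-7*m^3 + 17*m^2 - 5*m*y^2 - 6*m + y*(-36*m^2 + 17*m)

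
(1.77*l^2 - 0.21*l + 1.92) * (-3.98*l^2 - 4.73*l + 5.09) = -7.0446*l^4 - 7.5363*l^3 + 2.361*l^2 - 10.1505*l + 9.7728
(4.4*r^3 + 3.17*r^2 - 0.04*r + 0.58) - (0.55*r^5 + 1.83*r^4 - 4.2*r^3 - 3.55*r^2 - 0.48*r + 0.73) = -0.55*r^5 - 1.83*r^4 + 8.6*r^3 + 6.72*r^2 + 0.44*r - 0.15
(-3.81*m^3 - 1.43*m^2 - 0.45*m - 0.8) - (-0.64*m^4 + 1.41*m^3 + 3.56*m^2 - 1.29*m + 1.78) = 0.64*m^4 - 5.22*m^3 - 4.99*m^2 + 0.84*m - 2.58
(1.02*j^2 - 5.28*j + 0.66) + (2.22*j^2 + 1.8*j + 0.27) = 3.24*j^2 - 3.48*j + 0.93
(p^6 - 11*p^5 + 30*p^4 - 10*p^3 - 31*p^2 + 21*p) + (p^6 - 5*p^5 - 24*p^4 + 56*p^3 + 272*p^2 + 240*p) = 2*p^6 - 16*p^5 + 6*p^4 + 46*p^3 + 241*p^2 + 261*p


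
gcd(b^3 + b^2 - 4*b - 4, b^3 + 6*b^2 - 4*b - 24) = b^2 - 4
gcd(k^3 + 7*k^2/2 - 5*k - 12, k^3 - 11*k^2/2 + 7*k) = k - 2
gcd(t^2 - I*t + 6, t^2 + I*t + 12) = t - 3*I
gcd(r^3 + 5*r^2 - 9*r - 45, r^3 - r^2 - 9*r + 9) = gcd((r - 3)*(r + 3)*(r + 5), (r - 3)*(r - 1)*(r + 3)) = r^2 - 9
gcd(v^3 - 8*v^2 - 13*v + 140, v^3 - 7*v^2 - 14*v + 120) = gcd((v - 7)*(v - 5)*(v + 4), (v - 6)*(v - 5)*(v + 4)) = v^2 - v - 20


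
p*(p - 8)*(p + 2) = p^3 - 6*p^2 - 16*p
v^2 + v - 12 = (v - 3)*(v + 4)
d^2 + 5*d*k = d*(d + 5*k)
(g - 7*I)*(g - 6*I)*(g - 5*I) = g^3 - 18*I*g^2 - 107*g + 210*I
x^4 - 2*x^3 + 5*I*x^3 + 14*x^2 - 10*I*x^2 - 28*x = x*(x - 2)*(x - 2*I)*(x + 7*I)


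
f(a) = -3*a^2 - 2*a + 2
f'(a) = -6*a - 2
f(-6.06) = -96.05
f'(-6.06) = 34.36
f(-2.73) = -14.90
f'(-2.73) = 14.38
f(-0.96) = 1.16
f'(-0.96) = 3.76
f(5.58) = -102.57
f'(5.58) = -35.48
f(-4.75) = -56.19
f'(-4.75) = 26.50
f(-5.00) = -63.00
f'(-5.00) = 28.00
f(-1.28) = -0.36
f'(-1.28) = 5.68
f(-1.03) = 0.88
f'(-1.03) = 4.18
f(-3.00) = -19.00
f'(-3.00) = 16.00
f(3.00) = -31.00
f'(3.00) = -20.00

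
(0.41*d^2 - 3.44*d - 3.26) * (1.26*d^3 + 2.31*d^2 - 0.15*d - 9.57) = 0.5166*d^5 - 3.3873*d^4 - 12.1155*d^3 - 10.9383*d^2 + 33.4098*d + 31.1982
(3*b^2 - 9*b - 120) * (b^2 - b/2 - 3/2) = 3*b^4 - 21*b^3/2 - 120*b^2 + 147*b/2 + 180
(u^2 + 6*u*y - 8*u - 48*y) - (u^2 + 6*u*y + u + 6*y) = -9*u - 54*y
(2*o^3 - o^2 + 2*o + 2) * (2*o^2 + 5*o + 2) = 4*o^5 + 8*o^4 + 3*o^3 + 12*o^2 + 14*o + 4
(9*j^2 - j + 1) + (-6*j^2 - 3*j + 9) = 3*j^2 - 4*j + 10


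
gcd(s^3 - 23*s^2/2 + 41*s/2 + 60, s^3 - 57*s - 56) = s - 8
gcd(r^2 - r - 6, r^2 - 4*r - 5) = 1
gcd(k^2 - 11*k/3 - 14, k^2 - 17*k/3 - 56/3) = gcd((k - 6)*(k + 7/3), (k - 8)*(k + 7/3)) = k + 7/3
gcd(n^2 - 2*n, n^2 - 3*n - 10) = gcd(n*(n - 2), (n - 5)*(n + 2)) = 1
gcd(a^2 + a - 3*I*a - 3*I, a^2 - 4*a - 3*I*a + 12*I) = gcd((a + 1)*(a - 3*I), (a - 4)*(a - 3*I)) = a - 3*I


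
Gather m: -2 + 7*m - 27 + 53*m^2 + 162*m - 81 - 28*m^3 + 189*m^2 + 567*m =-28*m^3 + 242*m^2 + 736*m - 110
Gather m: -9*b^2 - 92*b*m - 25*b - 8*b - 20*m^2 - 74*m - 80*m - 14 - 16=-9*b^2 - 33*b - 20*m^2 + m*(-92*b - 154) - 30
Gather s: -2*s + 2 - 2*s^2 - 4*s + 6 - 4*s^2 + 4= -6*s^2 - 6*s + 12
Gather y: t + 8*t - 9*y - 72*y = 9*t - 81*y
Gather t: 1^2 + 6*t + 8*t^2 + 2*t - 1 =8*t^2 + 8*t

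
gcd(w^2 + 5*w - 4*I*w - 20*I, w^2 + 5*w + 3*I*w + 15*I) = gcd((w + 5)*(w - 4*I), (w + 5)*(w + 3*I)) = w + 5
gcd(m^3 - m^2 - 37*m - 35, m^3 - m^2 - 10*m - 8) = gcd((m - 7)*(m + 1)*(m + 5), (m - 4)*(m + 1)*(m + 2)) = m + 1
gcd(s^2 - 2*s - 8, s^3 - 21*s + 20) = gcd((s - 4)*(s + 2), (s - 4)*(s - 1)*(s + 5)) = s - 4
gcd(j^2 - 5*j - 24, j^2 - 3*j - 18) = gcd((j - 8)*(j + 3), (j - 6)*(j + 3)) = j + 3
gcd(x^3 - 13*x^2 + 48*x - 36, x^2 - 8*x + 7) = x - 1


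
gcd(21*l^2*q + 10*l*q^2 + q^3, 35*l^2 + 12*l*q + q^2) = 7*l + q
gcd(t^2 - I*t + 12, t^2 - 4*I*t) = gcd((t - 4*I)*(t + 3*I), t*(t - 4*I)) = t - 4*I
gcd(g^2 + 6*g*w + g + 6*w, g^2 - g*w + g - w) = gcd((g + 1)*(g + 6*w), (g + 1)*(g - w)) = g + 1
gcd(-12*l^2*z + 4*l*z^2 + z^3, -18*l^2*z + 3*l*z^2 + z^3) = 6*l*z + z^2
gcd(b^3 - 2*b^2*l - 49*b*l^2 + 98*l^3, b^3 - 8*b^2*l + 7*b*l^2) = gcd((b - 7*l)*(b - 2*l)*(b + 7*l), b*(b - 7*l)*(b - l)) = b - 7*l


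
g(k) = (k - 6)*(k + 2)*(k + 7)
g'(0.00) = -40.00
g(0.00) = -84.00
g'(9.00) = 257.00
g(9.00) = 528.00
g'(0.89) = -32.28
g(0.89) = -116.52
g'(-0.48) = -42.19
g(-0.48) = -64.22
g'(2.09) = -14.36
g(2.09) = -145.37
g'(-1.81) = -41.03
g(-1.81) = -7.70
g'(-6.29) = 40.95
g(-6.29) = 37.43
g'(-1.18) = -42.90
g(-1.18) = -34.27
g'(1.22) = -28.21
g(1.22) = -126.52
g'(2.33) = -9.73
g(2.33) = -148.26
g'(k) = (k - 6)*(k + 2) + (k - 6)*(k + 7) + (k + 2)*(k + 7)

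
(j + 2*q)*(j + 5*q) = j^2 + 7*j*q + 10*q^2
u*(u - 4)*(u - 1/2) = u^3 - 9*u^2/2 + 2*u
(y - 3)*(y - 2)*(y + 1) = y^3 - 4*y^2 + y + 6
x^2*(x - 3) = x^3 - 3*x^2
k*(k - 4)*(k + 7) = k^3 + 3*k^2 - 28*k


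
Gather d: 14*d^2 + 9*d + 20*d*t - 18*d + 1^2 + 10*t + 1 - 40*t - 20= 14*d^2 + d*(20*t - 9) - 30*t - 18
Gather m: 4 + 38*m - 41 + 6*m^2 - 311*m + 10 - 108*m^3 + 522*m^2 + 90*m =-108*m^3 + 528*m^2 - 183*m - 27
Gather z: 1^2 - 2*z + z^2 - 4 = z^2 - 2*z - 3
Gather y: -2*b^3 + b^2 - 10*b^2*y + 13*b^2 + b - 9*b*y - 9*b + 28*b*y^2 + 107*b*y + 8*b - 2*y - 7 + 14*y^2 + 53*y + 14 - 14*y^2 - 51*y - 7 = -2*b^3 + 14*b^2 + 28*b*y^2 + y*(-10*b^2 + 98*b)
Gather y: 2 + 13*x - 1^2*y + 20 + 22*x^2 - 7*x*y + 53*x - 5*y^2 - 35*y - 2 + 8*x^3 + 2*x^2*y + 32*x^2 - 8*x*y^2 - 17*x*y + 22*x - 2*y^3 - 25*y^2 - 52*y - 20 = 8*x^3 + 54*x^2 + 88*x - 2*y^3 + y^2*(-8*x - 30) + y*(2*x^2 - 24*x - 88)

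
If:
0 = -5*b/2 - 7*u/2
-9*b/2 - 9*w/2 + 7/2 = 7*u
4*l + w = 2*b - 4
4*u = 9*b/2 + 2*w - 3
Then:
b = 182/955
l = -4219/3820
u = -26/191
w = 763/955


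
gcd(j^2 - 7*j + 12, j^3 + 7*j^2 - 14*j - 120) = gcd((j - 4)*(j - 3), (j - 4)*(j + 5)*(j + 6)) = j - 4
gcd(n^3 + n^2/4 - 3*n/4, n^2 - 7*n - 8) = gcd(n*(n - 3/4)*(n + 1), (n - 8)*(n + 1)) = n + 1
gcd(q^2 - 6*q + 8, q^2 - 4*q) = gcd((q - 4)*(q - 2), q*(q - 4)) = q - 4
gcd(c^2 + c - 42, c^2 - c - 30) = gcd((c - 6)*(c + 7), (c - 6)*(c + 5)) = c - 6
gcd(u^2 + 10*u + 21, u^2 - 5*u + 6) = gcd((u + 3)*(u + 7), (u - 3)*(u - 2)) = 1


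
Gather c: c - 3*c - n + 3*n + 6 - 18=-2*c + 2*n - 12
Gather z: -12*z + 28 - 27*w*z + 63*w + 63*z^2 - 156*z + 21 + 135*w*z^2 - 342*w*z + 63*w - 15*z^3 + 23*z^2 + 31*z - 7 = 126*w - 15*z^3 + z^2*(135*w + 86) + z*(-369*w - 137) + 42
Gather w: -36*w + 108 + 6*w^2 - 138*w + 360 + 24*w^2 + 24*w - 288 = 30*w^2 - 150*w + 180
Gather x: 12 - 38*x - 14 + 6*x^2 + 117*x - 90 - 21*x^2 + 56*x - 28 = -15*x^2 + 135*x - 120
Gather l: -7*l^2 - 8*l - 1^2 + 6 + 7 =-7*l^2 - 8*l + 12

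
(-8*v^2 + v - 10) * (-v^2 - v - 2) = 8*v^4 + 7*v^3 + 25*v^2 + 8*v + 20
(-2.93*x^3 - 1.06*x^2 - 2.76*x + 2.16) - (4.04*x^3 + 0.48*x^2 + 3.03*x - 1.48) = -6.97*x^3 - 1.54*x^2 - 5.79*x + 3.64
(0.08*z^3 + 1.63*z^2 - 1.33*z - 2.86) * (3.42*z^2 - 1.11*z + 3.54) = 0.2736*z^5 + 5.4858*z^4 - 6.0747*z^3 - 2.5347*z^2 - 1.5336*z - 10.1244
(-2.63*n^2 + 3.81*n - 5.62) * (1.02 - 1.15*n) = 3.0245*n^3 - 7.0641*n^2 + 10.3492*n - 5.7324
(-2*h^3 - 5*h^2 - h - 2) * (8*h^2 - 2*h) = -16*h^5 - 36*h^4 + 2*h^3 - 14*h^2 + 4*h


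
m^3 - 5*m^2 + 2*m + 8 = (m - 4)*(m - 2)*(m + 1)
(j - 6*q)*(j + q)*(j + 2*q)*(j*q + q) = j^4*q - 3*j^3*q^2 + j^3*q - 16*j^2*q^3 - 3*j^2*q^2 - 12*j*q^4 - 16*j*q^3 - 12*q^4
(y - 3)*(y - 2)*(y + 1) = y^3 - 4*y^2 + y + 6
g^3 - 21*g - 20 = (g - 5)*(g + 1)*(g + 4)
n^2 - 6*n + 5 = (n - 5)*(n - 1)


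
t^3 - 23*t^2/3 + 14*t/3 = t*(t - 7)*(t - 2/3)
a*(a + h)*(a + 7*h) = a^3 + 8*a^2*h + 7*a*h^2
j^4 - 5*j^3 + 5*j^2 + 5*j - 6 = (j - 3)*(j - 2)*(j - 1)*(j + 1)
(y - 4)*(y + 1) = y^2 - 3*y - 4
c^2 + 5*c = c*(c + 5)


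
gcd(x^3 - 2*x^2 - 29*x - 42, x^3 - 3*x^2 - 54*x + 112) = 1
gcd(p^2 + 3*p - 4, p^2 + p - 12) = p + 4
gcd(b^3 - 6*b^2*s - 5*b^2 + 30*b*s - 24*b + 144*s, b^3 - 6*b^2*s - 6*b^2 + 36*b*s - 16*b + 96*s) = -b^2 + 6*b*s + 8*b - 48*s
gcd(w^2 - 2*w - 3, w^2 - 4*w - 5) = w + 1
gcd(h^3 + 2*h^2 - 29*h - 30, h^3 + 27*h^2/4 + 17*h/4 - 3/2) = h^2 + 7*h + 6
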